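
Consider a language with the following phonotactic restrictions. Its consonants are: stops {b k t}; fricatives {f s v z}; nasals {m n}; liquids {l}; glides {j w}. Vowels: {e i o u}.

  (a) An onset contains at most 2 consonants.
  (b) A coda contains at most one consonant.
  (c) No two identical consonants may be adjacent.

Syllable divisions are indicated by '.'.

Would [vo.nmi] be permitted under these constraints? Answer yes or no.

yes

[vo.nmi] — σ1 onset /v/, coda /∅/ ok; σ2 onset /nm/ (2C), coda /∅/ ok → permitted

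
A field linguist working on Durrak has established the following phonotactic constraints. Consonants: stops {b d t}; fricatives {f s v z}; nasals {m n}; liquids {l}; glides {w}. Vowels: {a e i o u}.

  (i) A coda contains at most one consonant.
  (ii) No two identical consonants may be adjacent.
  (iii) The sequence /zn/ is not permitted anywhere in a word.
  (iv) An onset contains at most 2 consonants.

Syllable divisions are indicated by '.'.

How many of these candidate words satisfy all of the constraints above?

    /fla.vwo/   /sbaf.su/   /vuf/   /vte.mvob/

/fla.vwo/ — σ1 onset /fl/ (2C), coda /∅/ ok; σ2 onset /vw/ (2C), coda /∅/ ok → well-formed
/sbaf.su/ — σ1 onset /sb/ (2C), coda /f/ ok; σ2 onset /s/, coda /∅/ ok → well-formed
/vuf/ — σ1 onset /v/, coda /f/ ok → well-formed
/vte.mvob/ — σ1 onset /vt/ (2C), coda /∅/ ok; σ2 onset /mv/ (2C), coda /b/ ok → well-formed
Well-formed: /fla.vwo/, /sbaf.su/, /vuf/, /vte.mvob/ → 4.

4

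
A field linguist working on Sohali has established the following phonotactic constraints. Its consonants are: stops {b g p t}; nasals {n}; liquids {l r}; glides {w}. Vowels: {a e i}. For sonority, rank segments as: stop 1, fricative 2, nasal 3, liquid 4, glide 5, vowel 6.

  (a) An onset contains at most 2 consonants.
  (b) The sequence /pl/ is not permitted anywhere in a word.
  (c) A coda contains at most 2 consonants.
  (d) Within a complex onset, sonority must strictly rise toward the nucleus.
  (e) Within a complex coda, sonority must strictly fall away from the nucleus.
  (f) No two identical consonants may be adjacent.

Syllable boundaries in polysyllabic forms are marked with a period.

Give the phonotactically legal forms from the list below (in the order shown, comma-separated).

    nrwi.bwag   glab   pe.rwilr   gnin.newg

nrwi.bwag — violates constraint (a): syllable 1 onset /nrw/ has 3 consonants (> 2) → phonotactically illegal
glab — σ1 onset /gl/ (1→4 rises), coda /b/ ok → phonotactically legal
pe.rwilr — violates constraint (e): syllable 2 coda /lr/: /l/ (liquid, 4) → /r/ (liquid, 4) does not fall → phonotactically illegal
gnin.newg — violates constraint (f): adjacent identical consonants /nn/ → phonotactically illegal

glab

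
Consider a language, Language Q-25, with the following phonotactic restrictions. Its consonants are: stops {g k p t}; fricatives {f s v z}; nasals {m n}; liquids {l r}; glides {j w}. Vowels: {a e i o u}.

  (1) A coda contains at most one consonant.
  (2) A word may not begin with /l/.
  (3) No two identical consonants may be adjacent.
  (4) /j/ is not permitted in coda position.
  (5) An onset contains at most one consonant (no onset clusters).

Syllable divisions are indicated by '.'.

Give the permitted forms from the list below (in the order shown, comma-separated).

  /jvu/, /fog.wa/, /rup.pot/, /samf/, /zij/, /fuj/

/fog.wa/

/jvu/ — violates constraint 5: syllable 1 onset /jv/ has 2 consonants (> 1) → not permitted
/fog.wa/ — σ1 onset /f/, coda /g/ ok; σ2 onset /w/, coda /∅/ ok → permitted
/rup.pot/ — violates constraint 3: adjacent identical consonants /pp/ → not permitted
/samf/ — violates constraint 1: syllable 1 coda /mf/ has 2 consonants (> 1) → not permitted
/zij/ — violates constraint 4: syllable 1 coda contains /j/ → not permitted
/fuj/ — violates constraint 4: syllable 1 coda contains /j/ → not permitted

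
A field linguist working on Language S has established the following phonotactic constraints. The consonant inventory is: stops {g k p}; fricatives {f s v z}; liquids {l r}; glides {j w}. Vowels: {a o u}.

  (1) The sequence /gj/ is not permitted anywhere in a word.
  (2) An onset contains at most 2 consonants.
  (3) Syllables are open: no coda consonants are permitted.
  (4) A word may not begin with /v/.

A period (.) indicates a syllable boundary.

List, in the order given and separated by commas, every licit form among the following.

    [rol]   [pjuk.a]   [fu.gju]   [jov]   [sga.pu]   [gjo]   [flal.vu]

[sga.pu]

[rol] — violates constraint 3: syllable 1 coda /l/ has 1 consonant (> 0) → illicit
[pjuk.a] — violates constraint 3: syllable 1 coda /k/ has 1 consonant (> 0) → illicit
[fu.gju] — violates constraint 1: contains banned sequence /gj/ → illicit
[jov] — violates constraint 3: syllable 1 coda /v/ has 1 consonant (> 0) → illicit
[sga.pu] — σ1 onset /sg/ (2C), coda /∅/ ok; σ2 onset /p/, coda /∅/ ok → licit
[gjo] — violates constraint 1: contains banned sequence /gj/ → illicit
[flal.vu] — violates constraint 3: syllable 1 coda /l/ has 1 consonant (> 0) → illicit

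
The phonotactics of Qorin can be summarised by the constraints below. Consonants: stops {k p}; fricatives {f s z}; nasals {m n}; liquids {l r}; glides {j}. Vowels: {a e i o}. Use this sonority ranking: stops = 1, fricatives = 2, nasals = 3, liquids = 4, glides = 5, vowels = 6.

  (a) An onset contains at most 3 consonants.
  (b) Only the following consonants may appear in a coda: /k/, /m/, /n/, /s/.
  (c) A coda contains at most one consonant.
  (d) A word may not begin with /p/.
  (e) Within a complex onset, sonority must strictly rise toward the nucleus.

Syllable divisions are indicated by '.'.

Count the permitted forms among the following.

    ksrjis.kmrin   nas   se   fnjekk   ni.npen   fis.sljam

3

ksrjis.kmrin — violates constraint (a): syllable 1 onset /ksrj/ has 4 consonants (> 3) → not permitted
nas — σ1 onset /n/, coda /s/ ok → permitted
se — σ1 onset /s/, coda /∅/ ok → permitted
fnjekk — violates constraint (c): syllable 1 coda /kk/ has 2 consonants (> 1) → not permitted
ni.npen — violates constraint (e): syllable 2 onset /np/: /n/ (nasal, 3) → /p/ (stop, 1) does not rise → not permitted
fis.sljam — σ1 onset /f/, coda /s/ ok; σ2 onset /slj/ (2→4→5 rises), coda /m/ ok → permitted
Permitted: nas, se, fis.sljam → 3.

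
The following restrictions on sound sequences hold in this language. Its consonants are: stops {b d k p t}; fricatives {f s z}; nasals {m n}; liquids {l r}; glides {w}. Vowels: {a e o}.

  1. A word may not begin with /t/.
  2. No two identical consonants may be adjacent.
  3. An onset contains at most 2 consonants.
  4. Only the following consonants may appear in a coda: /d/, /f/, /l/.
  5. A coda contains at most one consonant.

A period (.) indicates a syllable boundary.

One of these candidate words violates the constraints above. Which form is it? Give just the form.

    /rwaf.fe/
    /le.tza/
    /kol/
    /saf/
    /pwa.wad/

/rwaf.fe/ — violates constraint 2: adjacent identical consonants /ff/ → ill-formed
/le.tza/ — σ1 onset /l/, coda /∅/ ok; σ2 onset /tz/ (2C), coda /∅/ ok → well-formed
/kol/ — σ1 onset /k/, coda /l/ ok → well-formed
/saf/ — σ1 onset /s/, coda /f/ ok → well-formed
/pwa.wad/ — σ1 onset /pw/ (2C), coda /∅/ ok; σ2 onset /w/, coda /d/ ok → well-formed

/rwaf.fe/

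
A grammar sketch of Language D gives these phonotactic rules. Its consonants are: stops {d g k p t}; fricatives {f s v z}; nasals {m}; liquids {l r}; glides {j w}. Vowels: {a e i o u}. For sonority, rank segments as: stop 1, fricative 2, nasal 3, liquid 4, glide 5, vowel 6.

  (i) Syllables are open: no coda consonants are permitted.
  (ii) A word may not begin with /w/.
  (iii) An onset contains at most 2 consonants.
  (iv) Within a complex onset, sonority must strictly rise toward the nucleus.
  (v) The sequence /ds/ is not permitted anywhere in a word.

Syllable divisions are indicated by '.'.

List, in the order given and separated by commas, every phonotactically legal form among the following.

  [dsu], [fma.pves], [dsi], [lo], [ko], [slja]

[lo], [ko]

[dsu] — violates constraint (v): contains banned sequence /ds/ → phonotactically illegal
[fma.pves] — violates constraint (i): syllable 2 coda /s/ has 1 consonant (> 0) → phonotactically illegal
[dsi] — violates constraint (v): contains banned sequence /ds/ → phonotactically illegal
[lo] — σ1 onset /l/, coda /∅/ ok → phonotactically legal
[ko] — σ1 onset /k/, coda /∅/ ok → phonotactically legal
[slja] — violates constraint (iii): syllable 1 onset /slj/ has 3 consonants (> 2) → phonotactically illegal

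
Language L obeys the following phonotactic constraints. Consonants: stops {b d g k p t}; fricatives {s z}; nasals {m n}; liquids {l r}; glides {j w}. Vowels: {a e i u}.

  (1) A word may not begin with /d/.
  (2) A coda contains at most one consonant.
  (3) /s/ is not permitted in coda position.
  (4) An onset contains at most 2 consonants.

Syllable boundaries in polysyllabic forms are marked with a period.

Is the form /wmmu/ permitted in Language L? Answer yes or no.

/wmmu/ — violates constraint 4: syllable 1 onset /wmm/ has 3 consonants (> 2) → not permitted

no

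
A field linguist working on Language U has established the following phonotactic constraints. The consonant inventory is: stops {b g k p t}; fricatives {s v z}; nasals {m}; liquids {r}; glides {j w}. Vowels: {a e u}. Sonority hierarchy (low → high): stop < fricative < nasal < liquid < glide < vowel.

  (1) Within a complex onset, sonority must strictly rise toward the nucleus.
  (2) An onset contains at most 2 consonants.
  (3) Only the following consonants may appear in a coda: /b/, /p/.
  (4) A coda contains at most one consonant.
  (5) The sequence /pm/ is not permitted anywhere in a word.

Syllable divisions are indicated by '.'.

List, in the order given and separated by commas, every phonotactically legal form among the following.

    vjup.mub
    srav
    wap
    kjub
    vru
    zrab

vjup.mub — violates constraint 5: contains banned sequence /pm/ → phonotactically illegal
srav — violates constraint 3: syllable 1 coda contains /v/, which is not a licensed coda consonant → phonotactically illegal
wap — σ1 onset /w/, coda /p/ ok → phonotactically legal
kjub — σ1 onset /kj/ (1→5 rises), coda /b/ ok → phonotactically legal
vru — σ1 onset /vr/ (2→4 rises), coda /∅/ ok → phonotactically legal
zrab — σ1 onset /zr/ (2→4 rises), coda /b/ ok → phonotactically legal

wap, kjub, vru, zrab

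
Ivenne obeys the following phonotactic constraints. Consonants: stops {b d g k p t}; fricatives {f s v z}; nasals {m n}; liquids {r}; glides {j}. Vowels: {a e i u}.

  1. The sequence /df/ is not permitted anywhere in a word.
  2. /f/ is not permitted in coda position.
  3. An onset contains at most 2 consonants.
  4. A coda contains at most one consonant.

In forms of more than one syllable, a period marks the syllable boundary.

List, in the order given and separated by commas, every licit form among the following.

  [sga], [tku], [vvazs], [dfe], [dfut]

[sga], [tku]

[sga] — σ1 onset /sg/ (2C), coda /∅/ ok → licit
[tku] — σ1 onset /tk/ (2C), coda /∅/ ok → licit
[vvazs] — violates constraint 4: syllable 1 coda /zs/ has 2 consonants (> 1) → illicit
[dfe] — violates constraint 1: contains banned sequence /df/ → illicit
[dfut] — violates constraint 1: contains banned sequence /df/ → illicit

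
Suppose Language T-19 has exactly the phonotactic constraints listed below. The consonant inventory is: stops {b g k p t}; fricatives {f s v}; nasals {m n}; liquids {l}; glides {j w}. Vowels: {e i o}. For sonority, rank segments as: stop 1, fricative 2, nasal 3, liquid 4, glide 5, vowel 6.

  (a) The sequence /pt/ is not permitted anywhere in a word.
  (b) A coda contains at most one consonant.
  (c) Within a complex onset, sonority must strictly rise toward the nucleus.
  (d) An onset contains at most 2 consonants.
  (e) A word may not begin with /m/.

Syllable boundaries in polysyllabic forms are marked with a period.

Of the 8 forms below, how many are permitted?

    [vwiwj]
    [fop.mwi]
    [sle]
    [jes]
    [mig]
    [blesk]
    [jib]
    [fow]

[vwiwj] — violates constraint (b): syllable 1 coda /wj/ has 2 consonants (> 1) → not permitted
[fop.mwi] — σ1 onset /f/, coda /p/ ok; σ2 onset /mw/ (3→5 rises), coda /∅/ ok → permitted
[sle] — σ1 onset /sl/ (2→4 rises), coda /∅/ ok → permitted
[jes] — σ1 onset /j/, coda /s/ ok → permitted
[mig] — violates constraint (e): word begins with /m/ → not permitted
[blesk] — violates constraint (b): syllable 1 coda /sk/ has 2 consonants (> 1) → not permitted
[jib] — σ1 onset /j/, coda /b/ ok → permitted
[fow] — σ1 onset /f/, coda /w/ ok → permitted
Permitted: [fop.mwi], [sle], [jes], [jib], [fow] → 5.

5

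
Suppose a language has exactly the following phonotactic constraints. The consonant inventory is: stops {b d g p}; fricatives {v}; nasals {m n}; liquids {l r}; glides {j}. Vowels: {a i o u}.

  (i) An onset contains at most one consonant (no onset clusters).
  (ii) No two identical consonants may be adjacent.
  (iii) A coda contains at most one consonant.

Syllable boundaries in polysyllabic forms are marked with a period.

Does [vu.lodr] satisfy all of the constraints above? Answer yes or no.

no

[vu.lodr] — violates constraint (iii): syllable 2 coda /dr/ has 2 consonants (> 1) → ill-formed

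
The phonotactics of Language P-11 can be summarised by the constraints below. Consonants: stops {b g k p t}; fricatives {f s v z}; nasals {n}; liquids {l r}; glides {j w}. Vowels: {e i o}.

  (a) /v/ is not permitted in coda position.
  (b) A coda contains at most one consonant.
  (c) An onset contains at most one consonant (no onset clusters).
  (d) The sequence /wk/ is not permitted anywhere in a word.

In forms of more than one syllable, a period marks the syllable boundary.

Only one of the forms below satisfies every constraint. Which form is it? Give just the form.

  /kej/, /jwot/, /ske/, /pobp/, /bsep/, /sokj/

/kej/ — σ1 onset /k/, coda /j/ ok → licit
/jwot/ — violates constraint (c): syllable 1 onset /jw/ has 2 consonants (> 1) → illicit
/ske/ — violates constraint (c): syllable 1 onset /sk/ has 2 consonants (> 1) → illicit
/pobp/ — violates constraint (b): syllable 1 coda /bp/ has 2 consonants (> 1) → illicit
/bsep/ — violates constraint (c): syllable 1 onset /bs/ has 2 consonants (> 1) → illicit
/sokj/ — violates constraint (b): syllable 1 coda /kj/ has 2 consonants (> 1) → illicit

/kej/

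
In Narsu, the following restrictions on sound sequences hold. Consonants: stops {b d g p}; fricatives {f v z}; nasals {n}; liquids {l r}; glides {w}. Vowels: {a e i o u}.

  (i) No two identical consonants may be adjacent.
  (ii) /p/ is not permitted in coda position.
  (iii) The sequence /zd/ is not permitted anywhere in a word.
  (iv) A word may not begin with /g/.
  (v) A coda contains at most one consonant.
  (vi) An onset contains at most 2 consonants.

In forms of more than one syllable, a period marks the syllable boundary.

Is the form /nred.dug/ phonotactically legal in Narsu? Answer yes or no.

no

/nred.dug/ — violates constraint (i): adjacent identical consonants /dd/ → phonotactically illegal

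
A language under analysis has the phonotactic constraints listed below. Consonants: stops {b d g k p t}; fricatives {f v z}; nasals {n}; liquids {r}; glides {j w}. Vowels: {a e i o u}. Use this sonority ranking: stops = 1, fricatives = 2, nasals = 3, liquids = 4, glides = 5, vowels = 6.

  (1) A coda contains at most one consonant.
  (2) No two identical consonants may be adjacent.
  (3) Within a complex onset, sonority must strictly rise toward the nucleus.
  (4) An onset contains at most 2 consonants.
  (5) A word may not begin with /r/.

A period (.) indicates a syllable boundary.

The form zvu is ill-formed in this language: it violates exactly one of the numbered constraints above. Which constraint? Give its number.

3

zvu: syllable 1 onset /zv/: /z/ (fricative, 2) → /v/ (fricative, 2) does not rise.
This is a violation of constraint 3: "Within a complex onset, sonority must strictly rise toward the nucleus."
The remaining constraints (1, 2, 4, 5) are satisfied.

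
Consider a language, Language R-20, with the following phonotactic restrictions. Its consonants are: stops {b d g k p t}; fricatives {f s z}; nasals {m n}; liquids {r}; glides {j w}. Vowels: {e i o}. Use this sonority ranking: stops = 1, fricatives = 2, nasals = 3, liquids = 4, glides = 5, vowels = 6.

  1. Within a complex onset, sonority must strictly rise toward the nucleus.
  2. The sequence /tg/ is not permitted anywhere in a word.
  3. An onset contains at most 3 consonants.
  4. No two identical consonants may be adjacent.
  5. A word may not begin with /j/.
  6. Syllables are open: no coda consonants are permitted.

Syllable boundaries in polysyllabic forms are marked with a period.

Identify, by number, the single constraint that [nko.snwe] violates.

1

[nko.snwe]: syllable 1 onset /nk/: /n/ (nasal, 3) → /k/ (stop, 1) does not rise.
This is a violation of constraint 1: "Within a complex onset, sonority must strictly rise toward the nucleus."
The remaining constraints (2, 3, 4, 5, 6) are satisfied.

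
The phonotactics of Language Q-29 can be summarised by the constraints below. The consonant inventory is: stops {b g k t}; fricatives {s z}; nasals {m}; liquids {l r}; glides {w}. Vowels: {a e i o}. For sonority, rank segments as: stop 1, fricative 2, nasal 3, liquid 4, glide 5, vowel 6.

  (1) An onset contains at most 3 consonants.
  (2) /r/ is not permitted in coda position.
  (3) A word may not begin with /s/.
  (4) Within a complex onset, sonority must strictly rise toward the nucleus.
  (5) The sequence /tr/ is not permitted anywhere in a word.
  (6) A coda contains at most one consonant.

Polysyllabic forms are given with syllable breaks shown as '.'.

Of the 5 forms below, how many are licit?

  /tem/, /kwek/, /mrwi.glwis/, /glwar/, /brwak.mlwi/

/tem/ — σ1 onset /t/, coda /m/ ok → licit
/kwek/ — σ1 onset /kw/ (1→5 rises), coda /k/ ok → licit
/mrwi.glwis/ — σ1 onset /mrw/ (3→4→5 rises), coda /∅/ ok; σ2 onset /glw/ (1→4→5 rises), coda /s/ ok → licit
/glwar/ — violates constraint 2: syllable 1 coda contains /r/ → illicit
/brwak.mlwi/ — σ1 onset /brw/ (1→4→5 rises), coda /k/ ok; σ2 onset /mlw/ (3→4→5 rises), coda /∅/ ok → licit
Licit: /tem/, /kwek/, /mrwi.glwis/, /brwak.mlwi/ → 4.

4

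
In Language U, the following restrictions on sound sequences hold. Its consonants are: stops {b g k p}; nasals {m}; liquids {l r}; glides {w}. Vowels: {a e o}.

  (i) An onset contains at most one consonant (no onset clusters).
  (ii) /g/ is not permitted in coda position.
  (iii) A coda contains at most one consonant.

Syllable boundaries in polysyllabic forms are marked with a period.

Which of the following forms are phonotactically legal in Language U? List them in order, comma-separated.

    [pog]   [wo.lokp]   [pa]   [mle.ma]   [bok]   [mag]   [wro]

[pog] — violates constraint (ii): syllable 1 coda contains /g/ → phonotactically illegal
[wo.lokp] — violates constraint (iii): syllable 2 coda /kp/ has 2 consonants (> 1) → phonotactically illegal
[pa] — σ1 onset /p/, coda /∅/ ok → phonotactically legal
[mle.ma] — violates constraint (i): syllable 1 onset /ml/ has 2 consonants (> 1) → phonotactically illegal
[bok] — σ1 onset /b/, coda /k/ ok → phonotactically legal
[mag] — violates constraint (ii): syllable 1 coda contains /g/ → phonotactically illegal
[wro] — violates constraint (i): syllable 1 onset /wr/ has 2 consonants (> 1) → phonotactically illegal

[pa], [bok]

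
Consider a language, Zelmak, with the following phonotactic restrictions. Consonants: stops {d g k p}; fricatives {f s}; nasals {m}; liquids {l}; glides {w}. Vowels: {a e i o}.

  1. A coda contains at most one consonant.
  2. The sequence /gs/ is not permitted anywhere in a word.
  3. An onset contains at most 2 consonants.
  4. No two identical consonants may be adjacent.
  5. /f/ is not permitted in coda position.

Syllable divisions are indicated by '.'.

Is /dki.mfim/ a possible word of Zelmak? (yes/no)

yes

/dki.mfim/ — σ1 onset /dk/ (2C), coda /∅/ ok; σ2 onset /mf/ (2C), coda /m/ ok → licit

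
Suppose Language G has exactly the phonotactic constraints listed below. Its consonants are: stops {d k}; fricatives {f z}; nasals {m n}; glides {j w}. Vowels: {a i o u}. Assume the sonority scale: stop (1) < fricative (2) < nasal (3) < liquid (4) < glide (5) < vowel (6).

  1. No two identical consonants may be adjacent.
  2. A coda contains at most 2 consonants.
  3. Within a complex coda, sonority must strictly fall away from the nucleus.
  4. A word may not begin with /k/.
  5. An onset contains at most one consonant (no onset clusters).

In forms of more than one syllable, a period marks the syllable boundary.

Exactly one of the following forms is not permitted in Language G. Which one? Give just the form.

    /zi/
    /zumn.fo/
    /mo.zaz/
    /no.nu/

/zumn.fo/

/zi/ — σ1 onset /z/, coda /∅/ ok → permitted
/zumn.fo/ — violates constraint 3: syllable 1 coda /mn/: /m/ (nasal, 3) → /n/ (nasal, 3) does not fall → not permitted
/mo.zaz/ — σ1 onset /m/, coda /∅/ ok; σ2 onset /z/, coda /z/ ok → permitted
/no.nu/ — σ1 onset /n/, coda /∅/ ok; σ2 onset /n/, coda /∅/ ok → permitted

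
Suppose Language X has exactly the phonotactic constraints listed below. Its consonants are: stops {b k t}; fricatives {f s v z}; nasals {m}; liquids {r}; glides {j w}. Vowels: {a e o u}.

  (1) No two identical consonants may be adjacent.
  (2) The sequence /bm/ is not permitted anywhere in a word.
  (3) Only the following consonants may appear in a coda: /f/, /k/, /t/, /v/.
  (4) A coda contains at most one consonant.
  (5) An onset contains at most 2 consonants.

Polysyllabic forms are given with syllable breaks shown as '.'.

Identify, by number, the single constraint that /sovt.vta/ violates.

4

/sovt.vta/: syllable 1 coda /vt/ has 2 consonants (> 1).
This is a violation of constraint 4: "A coda contains at most one consonant."
The remaining constraints (1, 2, 3, 5) are satisfied.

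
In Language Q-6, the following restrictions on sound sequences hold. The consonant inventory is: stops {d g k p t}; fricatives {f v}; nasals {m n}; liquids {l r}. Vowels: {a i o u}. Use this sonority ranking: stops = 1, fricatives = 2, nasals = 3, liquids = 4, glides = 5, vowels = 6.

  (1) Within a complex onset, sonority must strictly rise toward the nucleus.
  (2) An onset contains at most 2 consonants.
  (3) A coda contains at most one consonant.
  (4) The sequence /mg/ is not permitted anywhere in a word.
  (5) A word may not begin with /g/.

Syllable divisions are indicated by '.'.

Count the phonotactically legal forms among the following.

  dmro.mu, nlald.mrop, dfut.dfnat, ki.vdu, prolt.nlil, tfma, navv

0

dmro.mu — violates constraint 2: syllable 1 onset /dmr/ has 3 consonants (> 2) → phonotactically illegal
nlald.mrop — violates constraint 3: syllable 1 coda /ld/ has 2 consonants (> 1) → phonotactically illegal
dfut.dfnat — violates constraint 2: syllable 2 onset /dfn/ has 3 consonants (> 2) → phonotactically illegal
ki.vdu — violates constraint 1: syllable 2 onset /vd/: /v/ (fricative, 2) → /d/ (stop, 1) does not rise → phonotactically illegal
prolt.nlil — violates constraint 3: syllable 1 coda /lt/ has 2 consonants (> 1) → phonotactically illegal
tfma — violates constraint 2: syllable 1 onset /tfm/ has 3 consonants (> 2) → phonotactically illegal
navv — violates constraint 3: syllable 1 coda /vv/ has 2 consonants (> 1) → phonotactically illegal
No form is phonotactically legal → 0.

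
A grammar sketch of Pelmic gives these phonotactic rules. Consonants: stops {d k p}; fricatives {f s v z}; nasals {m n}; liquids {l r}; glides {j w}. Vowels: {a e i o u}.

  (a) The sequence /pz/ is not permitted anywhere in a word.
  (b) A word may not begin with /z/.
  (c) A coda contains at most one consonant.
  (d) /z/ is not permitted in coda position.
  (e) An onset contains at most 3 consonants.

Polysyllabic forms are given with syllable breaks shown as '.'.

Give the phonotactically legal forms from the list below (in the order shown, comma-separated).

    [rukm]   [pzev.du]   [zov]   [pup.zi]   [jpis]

[jpis]

[rukm] — violates constraint (c): syllable 1 coda /km/ has 2 consonants (> 1) → phonotactically illegal
[pzev.du] — violates constraint (a): contains banned sequence /pz/ → phonotactically illegal
[zov] — violates constraint (b): word begins with /z/ → phonotactically illegal
[pup.zi] — violates constraint (a): contains banned sequence /pz/ → phonotactically illegal
[jpis] — σ1 onset /jp/ (2C), coda /s/ ok → phonotactically legal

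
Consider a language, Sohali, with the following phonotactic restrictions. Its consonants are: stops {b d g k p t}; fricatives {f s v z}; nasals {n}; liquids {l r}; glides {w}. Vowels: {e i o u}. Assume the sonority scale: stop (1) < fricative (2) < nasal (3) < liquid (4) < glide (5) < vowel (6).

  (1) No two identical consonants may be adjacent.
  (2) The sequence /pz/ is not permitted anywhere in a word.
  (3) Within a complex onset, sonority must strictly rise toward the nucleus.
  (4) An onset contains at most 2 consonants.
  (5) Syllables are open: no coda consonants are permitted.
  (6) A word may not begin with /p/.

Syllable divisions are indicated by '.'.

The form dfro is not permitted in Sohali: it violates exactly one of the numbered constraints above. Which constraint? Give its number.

dfro: syllable 1 onset /dfr/ has 3 consonants (> 2).
This is a violation of constraint 4: "An onset contains at most 2 consonants."
The remaining constraints (1, 2, 3, 5, 6) are satisfied.

4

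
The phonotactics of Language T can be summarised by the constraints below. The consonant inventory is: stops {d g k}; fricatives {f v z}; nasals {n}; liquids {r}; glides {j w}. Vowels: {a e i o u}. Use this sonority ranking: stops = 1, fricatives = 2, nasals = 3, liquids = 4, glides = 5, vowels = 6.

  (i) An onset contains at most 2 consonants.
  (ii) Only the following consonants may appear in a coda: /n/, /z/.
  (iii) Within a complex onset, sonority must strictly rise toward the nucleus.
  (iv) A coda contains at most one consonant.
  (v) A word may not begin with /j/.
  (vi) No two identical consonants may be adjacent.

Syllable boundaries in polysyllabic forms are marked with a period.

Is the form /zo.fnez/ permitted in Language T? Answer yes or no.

/zo.fnez/ — σ1 onset /z/, coda /∅/ ok; σ2 onset /fn/ (2→3 rises), coda /z/ ok → permitted

yes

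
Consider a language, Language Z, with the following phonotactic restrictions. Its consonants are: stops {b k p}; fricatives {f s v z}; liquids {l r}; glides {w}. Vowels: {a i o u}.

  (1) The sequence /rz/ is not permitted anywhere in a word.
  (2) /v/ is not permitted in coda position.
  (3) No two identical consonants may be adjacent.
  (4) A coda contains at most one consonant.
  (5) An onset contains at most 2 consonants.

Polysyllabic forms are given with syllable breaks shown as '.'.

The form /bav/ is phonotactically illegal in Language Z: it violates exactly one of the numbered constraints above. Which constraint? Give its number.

2

/bav/: syllable 1 coda contains /v/.
This is a violation of constraint 2: "/v/ is not permitted in coda position."
The remaining constraints (1, 3, 4, 5) are satisfied.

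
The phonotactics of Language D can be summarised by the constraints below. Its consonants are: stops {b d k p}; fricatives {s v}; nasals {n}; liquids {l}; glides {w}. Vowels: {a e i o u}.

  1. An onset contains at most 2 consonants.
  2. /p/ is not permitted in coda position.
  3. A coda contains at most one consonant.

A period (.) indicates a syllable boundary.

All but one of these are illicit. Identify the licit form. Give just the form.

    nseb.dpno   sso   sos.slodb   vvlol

sso

nseb.dpno — violates constraint 1: syllable 2 onset /dpn/ has 3 consonants (> 2) → illicit
sso — σ1 onset /ss/ (2C), coda /∅/ ok → licit
sos.slodb — violates constraint 3: syllable 2 coda /db/ has 2 consonants (> 1) → illicit
vvlol — violates constraint 1: syllable 1 onset /vvl/ has 3 consonants (> 2) → illicit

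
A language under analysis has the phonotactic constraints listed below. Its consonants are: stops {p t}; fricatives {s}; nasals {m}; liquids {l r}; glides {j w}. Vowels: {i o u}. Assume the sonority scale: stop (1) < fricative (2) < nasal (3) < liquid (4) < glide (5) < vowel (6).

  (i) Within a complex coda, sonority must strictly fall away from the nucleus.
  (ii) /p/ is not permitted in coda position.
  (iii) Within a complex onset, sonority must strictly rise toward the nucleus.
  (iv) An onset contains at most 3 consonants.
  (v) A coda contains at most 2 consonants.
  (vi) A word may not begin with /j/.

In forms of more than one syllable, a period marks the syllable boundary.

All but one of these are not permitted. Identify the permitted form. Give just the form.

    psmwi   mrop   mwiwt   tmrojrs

psmwi — violates constraint (iv): syllable 1 onset /psmw/ has 4 consonants (> 3) → not permitted
mrop — violates constraint (ii): syllable 1 coda contains /p/ → not permitted
mwiwt — σ1 onset /mw/ (3→5 rises), coda /wt/ (5→1 falls) ok → permitted
tmrojrs — violates constraint (v): syllable 1 coda /jrs/ has 3 consonants (> 2) → not permitted

mwiwt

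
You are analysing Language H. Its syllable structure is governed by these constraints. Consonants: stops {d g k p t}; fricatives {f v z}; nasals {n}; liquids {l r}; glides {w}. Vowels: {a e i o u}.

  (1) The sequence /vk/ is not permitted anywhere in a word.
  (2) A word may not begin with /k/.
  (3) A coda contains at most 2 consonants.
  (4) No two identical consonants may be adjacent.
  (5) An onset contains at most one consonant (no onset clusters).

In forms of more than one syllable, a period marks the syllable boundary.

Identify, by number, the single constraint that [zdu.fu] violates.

5

[zdu.fu]: syllable 1 onset /zd/ has 2 consonants (> 1).
This is a violation of constraint 5: "An onset contains at most one consonant (no onset clusters)."
The remaining constraints (1, 2, 3, 4) are satisfied.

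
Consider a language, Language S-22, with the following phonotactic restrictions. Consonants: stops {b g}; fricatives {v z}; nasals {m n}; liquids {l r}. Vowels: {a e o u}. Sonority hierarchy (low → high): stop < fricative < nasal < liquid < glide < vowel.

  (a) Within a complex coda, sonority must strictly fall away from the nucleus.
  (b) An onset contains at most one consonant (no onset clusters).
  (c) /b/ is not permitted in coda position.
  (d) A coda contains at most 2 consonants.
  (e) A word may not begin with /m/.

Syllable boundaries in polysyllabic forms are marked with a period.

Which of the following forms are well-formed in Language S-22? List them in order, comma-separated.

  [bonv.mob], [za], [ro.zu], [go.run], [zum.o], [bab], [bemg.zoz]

[za], [ro.zu], [go.run], [zum.o], [bemg.zoz]

[bonv.mob] — violates constraint (c): syllable 2 coda contains /b/ → ill-formed
[za] — σ1 onset /z/, coda /∅/ ok → well-formed
[ro.zu] — σ1 onset /r/, coda /∅/ ok; σ2 onset /z/, coda /∅/ ok → well-formed
[go.run] — σ1 onset /g/, coda /∅/ ok; σ2 onset /r/, coda /n/ ok → well-formed
[zum.o] — σ1 onset /z/, coda /m/ ok; σ2 onset /∅/, coda /∅/ ok → well-formed
[bab] — violates constraint (c): syllable 1 coda contains /b/ → ill-formed
[bemg.zoz] — σ1 onset /b/, coda /mg/ (3→1 falls) ok; σ2 onset /z/, coda /z/ ok → well-formed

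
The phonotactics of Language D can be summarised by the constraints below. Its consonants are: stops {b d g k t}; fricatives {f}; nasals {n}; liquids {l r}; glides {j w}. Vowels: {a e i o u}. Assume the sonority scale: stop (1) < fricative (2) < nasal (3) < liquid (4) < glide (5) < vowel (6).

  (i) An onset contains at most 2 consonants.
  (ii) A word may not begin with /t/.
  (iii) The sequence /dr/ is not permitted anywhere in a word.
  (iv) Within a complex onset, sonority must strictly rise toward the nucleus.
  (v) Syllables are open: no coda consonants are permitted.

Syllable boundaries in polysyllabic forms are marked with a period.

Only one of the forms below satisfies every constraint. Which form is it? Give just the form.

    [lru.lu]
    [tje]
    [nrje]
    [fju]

[lru.lu] — violates constraint (iv): syllable 1 onset /lr/: /l/ (liquid, 4) → /r/ (liquid, 4) does not rise → not permitted
[tje] — violates constraint (ii): word begins with /t/ → not permitted
[nrje] — violates constraint (i): syllable 1 onset /nrj/ has 3 consonants (> 2) → not permitted
[fju] — σ1 onset /fj/ (2→5 rises), coda /∅/ ok → permitted

[fju]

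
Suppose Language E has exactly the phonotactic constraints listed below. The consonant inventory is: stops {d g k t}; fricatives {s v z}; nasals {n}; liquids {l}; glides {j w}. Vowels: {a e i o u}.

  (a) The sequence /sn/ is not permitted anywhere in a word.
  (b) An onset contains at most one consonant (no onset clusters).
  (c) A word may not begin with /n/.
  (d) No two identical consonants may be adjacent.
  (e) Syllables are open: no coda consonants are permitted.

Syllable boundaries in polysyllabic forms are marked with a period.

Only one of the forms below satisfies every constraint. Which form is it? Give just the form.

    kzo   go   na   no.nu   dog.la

kzo — violates constraint (b): syllable 1 onset /kz/ has 2 consonants (> 1) → phonotactically illegal
go — σ1 onset /g/, coda /∅/ ok → phonotactically legal
na — violates constraint (c): word begins with /n/ → phonotactically illegal
no.nu — violates constraint (c): word begins with /n/ → phonotactically illegal
dog.la — violates constraint (e): syllable 1 coda /g/ has 1 consonant (> 0) → phonotactically illegal

go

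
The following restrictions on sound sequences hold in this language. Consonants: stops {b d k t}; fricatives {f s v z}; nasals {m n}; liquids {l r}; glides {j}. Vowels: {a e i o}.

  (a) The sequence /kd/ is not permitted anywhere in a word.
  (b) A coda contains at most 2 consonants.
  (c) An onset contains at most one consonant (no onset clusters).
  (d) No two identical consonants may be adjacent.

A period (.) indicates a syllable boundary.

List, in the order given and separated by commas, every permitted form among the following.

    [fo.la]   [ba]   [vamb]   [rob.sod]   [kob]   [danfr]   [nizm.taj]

[fo.la], [ba], [vamb], [rob.sod], [kob], [nizm.taj]

[fo.la] — σ1 onset /f/, coda /∅/ ok; σ2 onset /l/, coda /∅/ ok → permitted
[ba] — σ1 onset /b/, coda /∅/ ok → permitted
[vamb] — σ1 onset /v/, coda /mb/ (2C) ok → permitted
[rob.sod] — σ1 onset /r/, coda /b/ ok; σ2 onset /s/, coda /d/ ok → permitted
[kob] — σ1 onset /k/, coda /b/ ok → permitted
[danfr] — violates constraint (b): syllable 1 coda /nfr/ has 3 consonants (> 2) → not permitted
[nizm.taj] — σ1 onset /n/, coda /zm/ (2C) ok; σ2 onset /t/, coda /j/ ok → permitted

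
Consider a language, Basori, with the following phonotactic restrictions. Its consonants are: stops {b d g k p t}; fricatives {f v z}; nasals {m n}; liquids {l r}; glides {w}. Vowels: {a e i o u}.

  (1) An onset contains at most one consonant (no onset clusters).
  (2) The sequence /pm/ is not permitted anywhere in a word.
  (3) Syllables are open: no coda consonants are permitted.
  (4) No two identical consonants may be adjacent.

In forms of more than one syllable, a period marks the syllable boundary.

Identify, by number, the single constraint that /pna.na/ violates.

1

/pna.na/: syllable 1 onset /pn/ has 2 consonants (> 1).
This is a violation of constraint 1: "An onset contains at most one consonant (no onset clusters)."
The remaining constraints (2, 3, 4) are satisfied.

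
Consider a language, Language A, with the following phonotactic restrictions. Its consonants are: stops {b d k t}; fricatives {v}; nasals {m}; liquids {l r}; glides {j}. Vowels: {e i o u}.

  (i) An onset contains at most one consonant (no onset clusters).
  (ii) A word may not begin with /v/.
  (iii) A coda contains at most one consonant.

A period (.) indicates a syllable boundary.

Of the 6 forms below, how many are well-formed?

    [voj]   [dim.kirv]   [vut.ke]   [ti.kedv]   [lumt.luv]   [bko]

[voj] — violates constraint (ii): word begins with /v/ → ill-formed
[dim.kirv] — violates constraint (iii): syllable 2 coda /rv/ has 2 consonants (> 1) → ill-formed
[vut.ke] — violates constraint (ii): word begins with /v/ → ill-formed
[ti.kedv] — violates constraint (iii): syllable 2 coda /dv/ has 2 consonants (> 1) → ill-formed
[lumt.luv] — violates constraint (iii): syllable 1 coda /mt/ has 2 consonants (> 1) → ill-formed
[bko] — violates constraint (i): syllable 1 onset /bk/ has 2 consonants (> 1) → ill-formed
No form is well-formed → 0.

0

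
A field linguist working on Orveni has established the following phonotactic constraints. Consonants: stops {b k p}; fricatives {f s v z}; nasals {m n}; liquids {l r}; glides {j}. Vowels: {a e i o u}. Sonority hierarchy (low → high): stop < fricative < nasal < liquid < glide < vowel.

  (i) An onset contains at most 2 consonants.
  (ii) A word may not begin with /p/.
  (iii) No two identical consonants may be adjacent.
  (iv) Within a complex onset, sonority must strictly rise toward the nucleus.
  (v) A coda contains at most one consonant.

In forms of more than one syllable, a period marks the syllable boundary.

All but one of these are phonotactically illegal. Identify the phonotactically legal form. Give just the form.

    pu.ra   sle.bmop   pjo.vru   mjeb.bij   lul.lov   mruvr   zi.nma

sle.bmop

pu.ra — violates constraint (ii): word begins with /p/ → phonotactically illegal
sle.bmop — σ1 onset /sl/ (2→4 rises), coda /∅/ ok; σ2 onset /bm/ (1→3 rises), coda /p/ ok → phonotactically legal
pjo.vru — violates constraint (ii): word begins with /p/ → phonotactically illegal
mjeb.bij — violates constraint (iii): adjacent identical consonants /bb/ → phonotactically illegal
lul.lov — violates constraint (iii): adjacent identical consonants /ll/ → phonotactically illegal
mruvr — violates constraint (v): syllable 1 coda /vr/ has 2 consonants (> 1) → phonotactically illegal
zi.nma — violates constraint (iv): syllable 2 onset /nm/: /n/ (nasal, 3) → /m/ (nasal, 3) does not rise → phonotactically illegal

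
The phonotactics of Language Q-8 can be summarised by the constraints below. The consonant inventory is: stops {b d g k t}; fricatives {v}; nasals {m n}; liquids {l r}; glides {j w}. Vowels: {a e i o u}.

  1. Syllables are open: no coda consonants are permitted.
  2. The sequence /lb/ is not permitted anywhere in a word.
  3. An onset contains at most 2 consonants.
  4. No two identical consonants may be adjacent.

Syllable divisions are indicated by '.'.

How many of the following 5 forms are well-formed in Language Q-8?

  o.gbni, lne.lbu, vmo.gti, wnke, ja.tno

2

o.gbni — violates constraint 3: syllable 2 onset /gbn/ has 3 consonants (> 2) → ill-formed
lne.lbu — violates constraint 2: contains banned sequence /lb/ → ill-formed
vmo.gti — σ1 onset /vm/ (2C), coda /∅/ ok; σ2 onset /gt/ (2C), coda /∅/ ok → well-formed
wnke — violates constraint 3: syllable 1 onset /wnk/ has 3 consonants (> 2) → ill-formed
ja.tno — σ1 onset /j/, coda /∅/ ok; σ2 onset /tn/ (2C), coda /∅/ ok → well-formed
Well-formed: vmo.gti, ja.tno → 2.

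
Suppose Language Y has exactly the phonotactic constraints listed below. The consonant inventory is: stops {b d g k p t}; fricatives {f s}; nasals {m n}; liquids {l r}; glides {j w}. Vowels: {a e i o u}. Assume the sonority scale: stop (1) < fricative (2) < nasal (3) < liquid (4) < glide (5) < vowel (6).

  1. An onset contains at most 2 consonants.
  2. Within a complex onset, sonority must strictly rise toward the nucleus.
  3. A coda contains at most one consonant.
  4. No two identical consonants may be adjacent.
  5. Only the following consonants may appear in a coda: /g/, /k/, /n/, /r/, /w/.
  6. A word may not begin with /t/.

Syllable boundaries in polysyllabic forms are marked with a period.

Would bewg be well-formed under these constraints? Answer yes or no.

bewg — violates constraint 3: syllable 1 coda /wg/ has 2 consonants (> 1) → ill-formed

no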